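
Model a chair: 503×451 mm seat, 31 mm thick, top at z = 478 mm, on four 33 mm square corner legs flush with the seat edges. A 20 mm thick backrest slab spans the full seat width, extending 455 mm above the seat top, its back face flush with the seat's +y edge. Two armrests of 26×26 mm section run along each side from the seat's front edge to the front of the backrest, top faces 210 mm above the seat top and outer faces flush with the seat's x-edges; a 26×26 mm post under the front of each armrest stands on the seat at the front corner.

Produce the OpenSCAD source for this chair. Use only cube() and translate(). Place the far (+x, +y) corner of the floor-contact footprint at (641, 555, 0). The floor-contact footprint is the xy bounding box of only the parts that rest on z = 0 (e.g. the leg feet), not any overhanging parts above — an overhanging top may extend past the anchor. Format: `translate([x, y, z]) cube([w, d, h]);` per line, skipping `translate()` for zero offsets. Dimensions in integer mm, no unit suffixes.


// leg_h = 478 - 31 = 447
// arm post h = 210 - 26 = 184
translate([138, 104, 447]) cube([503, 451, 31]);
translate([138, 104, 0]) cube([33, 33, 447]);
translate([608, 104, 0]) cube([33, 33, 447]);
translate([138, 522, 0]) cube([33, 33, 447]);
translate([608, 522, 0]) cube([33, 33, 447]);
translate([138, 535, 478]) cube([503, 20, 455]);
translate([138, 104, 662]) cube([26, 431, 26]);
translate([615, 104, 662]) cube([26, 431, 26]);
translate([138, 104, 478]) cube([26, 26, 184]);
translate([615, 104, 478]) cube([26, 26, 184]);


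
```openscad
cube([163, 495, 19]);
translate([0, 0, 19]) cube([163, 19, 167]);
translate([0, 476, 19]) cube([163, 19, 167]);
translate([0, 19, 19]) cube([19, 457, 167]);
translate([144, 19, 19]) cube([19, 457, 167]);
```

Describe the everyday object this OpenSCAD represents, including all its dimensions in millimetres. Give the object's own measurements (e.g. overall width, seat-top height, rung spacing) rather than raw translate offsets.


An open-topped rectangular box: outside dimensions 163×495×186 mm, with a uniform wall and base thickness of 19 mm. The base is a full 163×495 slab on the floor; four walls sit on top of the base. The front and back walls (the −y and +y sides) span the full width; the two side walls fit between them.


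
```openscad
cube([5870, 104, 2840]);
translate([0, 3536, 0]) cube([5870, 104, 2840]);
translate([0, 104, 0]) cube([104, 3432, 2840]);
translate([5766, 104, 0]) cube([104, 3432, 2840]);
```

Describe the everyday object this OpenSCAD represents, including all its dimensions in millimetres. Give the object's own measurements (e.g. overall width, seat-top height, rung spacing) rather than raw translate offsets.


The wall frame of a small rectangular building: four walls, each 2840 mm tall and 104 mm thick, enclosing a footprint 5870 mm (x) by 3640 mm (y) outside-to-outside, with no floor or roof. The front and back walls (the −y and +y sides) span the full width; the two side walls fit between them.


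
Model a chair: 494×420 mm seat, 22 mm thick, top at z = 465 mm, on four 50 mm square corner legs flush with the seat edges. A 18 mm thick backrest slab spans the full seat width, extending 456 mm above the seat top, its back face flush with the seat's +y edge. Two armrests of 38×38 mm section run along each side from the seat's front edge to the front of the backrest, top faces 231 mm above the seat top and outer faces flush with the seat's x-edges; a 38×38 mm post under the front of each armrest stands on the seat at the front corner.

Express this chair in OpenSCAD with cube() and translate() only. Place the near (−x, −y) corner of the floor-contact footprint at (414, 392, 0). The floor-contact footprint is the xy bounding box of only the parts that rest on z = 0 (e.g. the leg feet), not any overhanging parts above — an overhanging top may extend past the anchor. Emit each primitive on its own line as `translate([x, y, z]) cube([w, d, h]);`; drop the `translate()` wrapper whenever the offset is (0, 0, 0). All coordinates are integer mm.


translate([414, 392, 443]) cube([494, 420, 22]);
translate([414, 392, 0]) cube([50, 50, 443]);
translate([858, 392, 0]) cube([50, 50, 443]);
translate([414, 762, 0]) cube([50, 50, 443]);
translate([858, 762, 0]) cube([50, 50, 443]);
translate([414, 794, 465]) cube([494, 18, 456]);
translate([414, 392, 658]) cube([38, 402, 38]);
translate([870, 392, 658]) cube([38, 402, 38]);
translate([414, 392, 465]) cube([38, 38, 193]);
translate([870, 392, 465]) cube([38, 38, 193]);


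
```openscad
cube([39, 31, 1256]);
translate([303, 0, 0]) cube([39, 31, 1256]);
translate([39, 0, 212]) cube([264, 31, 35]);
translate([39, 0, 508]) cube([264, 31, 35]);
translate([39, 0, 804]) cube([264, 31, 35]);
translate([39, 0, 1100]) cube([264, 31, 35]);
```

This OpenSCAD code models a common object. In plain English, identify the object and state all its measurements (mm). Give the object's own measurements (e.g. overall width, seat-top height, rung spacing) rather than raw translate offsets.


A straight ladder. Two 39×31 mm vertical rails, 1256 mm tall, stand 342 mm apart (outside-to-outside) with their front faces coplanar on the −y side. 4 rungs, each 31 mm deep and 35 mm tall, span between the inner faces of the rails, front faces flush with the rails. The lowest rung's underside is at z = 212 mm and rungs are spaced 296 mm apart (underside to underside).


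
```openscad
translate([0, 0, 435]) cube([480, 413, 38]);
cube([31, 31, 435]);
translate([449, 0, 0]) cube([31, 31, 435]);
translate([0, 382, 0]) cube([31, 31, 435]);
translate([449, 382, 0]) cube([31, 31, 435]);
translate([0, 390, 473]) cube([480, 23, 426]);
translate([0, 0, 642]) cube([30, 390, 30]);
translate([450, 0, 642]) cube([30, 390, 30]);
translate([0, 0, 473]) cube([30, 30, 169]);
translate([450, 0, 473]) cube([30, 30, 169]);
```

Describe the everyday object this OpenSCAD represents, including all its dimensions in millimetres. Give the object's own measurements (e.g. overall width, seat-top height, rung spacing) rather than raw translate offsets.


A chair. The seat is a 480×413×38 mm slab with its top at z = 473 mm, on four 31×31 mm corner legs (flush with the seat edges, standing on z = 0). A flat backrest 23 mm thick, 426 mm tall, spans the full seat width and rises from the seat top along its +y edge, rear face flush with the rear of the seat. Two armrests of 30×30 mm section run along each side from the seat's front edge to the front of the backrest, top faces 199 mm above the seat top and outer faces flush with the seat's x-edges; a 30×30 mm post under the front of each armrest stands on the seat at the front corner.


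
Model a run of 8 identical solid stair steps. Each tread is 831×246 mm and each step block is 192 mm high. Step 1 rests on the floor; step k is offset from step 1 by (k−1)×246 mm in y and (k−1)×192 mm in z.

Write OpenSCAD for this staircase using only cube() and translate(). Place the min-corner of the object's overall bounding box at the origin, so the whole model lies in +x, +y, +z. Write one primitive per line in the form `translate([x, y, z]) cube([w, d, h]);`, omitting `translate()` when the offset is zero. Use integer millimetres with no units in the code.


cube([831, 246, 192]);
translate([0, 246, 192]) cube([831, 246, 192]);
translate([0, 492, 384]) cube([831, 246, 192]);
translate([0, 738, 576]) cube([831, 246, 192]);
translate([0, 984, 768]) cube([831, 246, 192]);
translate([0, 1230, 960]) cube([831, 246, 192]);
translate([0, 1476, 1152]) cube([831, 246, 192]);
translate([0, 1722, 1344]) cube([831, 246, 192]);


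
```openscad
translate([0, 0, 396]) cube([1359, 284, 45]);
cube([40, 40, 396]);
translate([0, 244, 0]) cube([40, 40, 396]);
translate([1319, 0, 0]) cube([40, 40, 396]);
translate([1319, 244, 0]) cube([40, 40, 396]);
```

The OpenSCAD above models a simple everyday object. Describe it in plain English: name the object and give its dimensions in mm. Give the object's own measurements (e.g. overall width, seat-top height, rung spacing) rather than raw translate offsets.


A bench: a 1359×284 mm seat slab, 45 mm thick, top at z = 441 mm, on four 40×40 mm square legs flush with the seat corners and standing on z = 0.


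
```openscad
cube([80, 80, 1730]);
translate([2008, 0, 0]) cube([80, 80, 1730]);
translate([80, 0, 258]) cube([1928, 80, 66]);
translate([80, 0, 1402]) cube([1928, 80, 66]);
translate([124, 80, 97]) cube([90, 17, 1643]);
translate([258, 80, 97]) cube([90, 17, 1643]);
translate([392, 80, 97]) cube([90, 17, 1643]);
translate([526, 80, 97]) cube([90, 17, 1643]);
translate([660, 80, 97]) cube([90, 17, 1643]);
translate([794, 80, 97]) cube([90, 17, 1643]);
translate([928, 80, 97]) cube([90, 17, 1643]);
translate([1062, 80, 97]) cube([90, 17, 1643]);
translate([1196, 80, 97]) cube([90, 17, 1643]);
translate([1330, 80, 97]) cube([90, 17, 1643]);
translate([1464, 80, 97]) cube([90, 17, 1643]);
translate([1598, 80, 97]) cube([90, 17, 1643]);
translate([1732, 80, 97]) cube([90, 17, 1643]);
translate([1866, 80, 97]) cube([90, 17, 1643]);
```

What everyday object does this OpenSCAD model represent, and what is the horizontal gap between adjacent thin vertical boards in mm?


A fence section. The picket gap is 44 mm.

Two posts, two rails, 14 pickets — a fence section. Span 1928 mm holds 14 pickets of 90 mm with 15 equal gaps: ⌊(1928 − 14·90) / 15⌋ = 44 mm.


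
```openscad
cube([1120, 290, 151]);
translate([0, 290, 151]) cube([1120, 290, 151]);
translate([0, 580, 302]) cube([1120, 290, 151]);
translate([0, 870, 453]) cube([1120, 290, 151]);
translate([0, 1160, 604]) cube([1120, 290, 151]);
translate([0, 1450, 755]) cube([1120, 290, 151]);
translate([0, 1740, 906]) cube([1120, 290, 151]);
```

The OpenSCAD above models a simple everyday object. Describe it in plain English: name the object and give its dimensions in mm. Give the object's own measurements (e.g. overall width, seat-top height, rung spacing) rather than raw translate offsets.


A straight staircase of 7 solid steps. Each step is 1120 mm wide (x), 290 mm deep (y, the going) and 151 mm tall (the rise). The first step rests on the floor; each subsequent step sits one going further in +y and one rise higher in +z, directly behind and above the previous step with no overlap.


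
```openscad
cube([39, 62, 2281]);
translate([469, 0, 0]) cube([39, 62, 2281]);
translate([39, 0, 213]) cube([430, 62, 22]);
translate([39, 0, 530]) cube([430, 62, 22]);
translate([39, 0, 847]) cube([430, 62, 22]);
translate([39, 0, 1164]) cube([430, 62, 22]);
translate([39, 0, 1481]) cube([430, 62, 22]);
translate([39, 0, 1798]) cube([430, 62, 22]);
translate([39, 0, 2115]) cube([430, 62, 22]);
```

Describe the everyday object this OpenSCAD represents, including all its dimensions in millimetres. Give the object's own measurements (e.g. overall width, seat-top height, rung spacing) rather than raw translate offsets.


A straight ladder. Two 39×62 mm vertical rails, 2281 mm tall, stand 508 mm apart (outside-to-outside) with their front faces coplanar on the −y side. 7 rungs, each 62 mm deep and 22 mm tall, span between the inner faces of the rails, front faces flush with the rails. The lowest rung's underside is at z = 213 mm and rungs are spaced 317 mm apart (underside to underside).


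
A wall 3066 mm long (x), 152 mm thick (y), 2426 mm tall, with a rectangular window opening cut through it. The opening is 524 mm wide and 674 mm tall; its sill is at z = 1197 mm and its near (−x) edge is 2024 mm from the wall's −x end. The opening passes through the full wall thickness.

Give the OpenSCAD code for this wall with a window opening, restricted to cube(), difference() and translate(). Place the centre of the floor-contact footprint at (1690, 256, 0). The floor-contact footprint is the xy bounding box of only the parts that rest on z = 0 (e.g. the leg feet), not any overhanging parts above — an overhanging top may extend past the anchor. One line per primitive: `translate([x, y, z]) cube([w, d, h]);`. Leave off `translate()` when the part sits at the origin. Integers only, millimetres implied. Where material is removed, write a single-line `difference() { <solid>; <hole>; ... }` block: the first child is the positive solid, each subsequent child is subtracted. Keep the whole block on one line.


difference() { translate([157, 180, 0]) cube([3066, 152, 2426]); translate([2181, 180, 1197]) cube([524, 152, 674]); }


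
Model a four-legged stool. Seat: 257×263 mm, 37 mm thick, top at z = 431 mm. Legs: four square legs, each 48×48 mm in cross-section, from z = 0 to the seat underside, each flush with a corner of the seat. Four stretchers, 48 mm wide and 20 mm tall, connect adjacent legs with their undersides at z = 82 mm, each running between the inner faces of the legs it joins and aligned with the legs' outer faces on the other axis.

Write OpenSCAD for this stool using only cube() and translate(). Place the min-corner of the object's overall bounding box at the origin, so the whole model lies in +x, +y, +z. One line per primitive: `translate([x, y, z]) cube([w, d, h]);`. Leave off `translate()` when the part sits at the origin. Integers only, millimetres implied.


translate([0, 0, 394]) cube([257, 263, 37]);
cube([48, 48, 394]);
translate([209, 0, 0]) cube([48, 48, 394]);
translate([0, 215, 0]) cube([48, 48, 394]);
translate([209, 215, 0]) cube([48, 48, 394]);
translate([48, 0, 82]) cube([161, 48, 20]);
translate([48, 215, 82]) cube([161, 48, 20]);
translate([0, 48, 82]) cube([48, 167, 20]);
translate([209, 48, 82]) cube([48, 167, 20]);


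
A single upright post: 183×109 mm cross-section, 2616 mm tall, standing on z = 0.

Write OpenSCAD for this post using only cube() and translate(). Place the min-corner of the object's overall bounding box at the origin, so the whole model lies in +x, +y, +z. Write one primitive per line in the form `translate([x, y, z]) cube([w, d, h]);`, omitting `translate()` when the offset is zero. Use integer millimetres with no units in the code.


cube([183, 109, 2616]);


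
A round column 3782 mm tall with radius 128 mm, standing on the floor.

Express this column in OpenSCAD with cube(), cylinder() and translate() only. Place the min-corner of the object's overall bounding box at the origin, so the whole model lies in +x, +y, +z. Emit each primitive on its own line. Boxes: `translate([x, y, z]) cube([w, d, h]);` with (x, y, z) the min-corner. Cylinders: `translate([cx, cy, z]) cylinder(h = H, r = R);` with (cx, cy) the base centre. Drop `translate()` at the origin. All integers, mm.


translate([128, 128, 0]) cylinder(h = 3782, r = 128);


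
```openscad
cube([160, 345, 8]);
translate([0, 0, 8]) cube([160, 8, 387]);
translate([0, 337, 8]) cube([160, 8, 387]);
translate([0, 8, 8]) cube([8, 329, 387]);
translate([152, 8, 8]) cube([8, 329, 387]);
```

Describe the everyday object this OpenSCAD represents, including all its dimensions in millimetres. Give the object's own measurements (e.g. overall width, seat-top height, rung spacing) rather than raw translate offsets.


An open-topped rectangular box: outside dimensions 160×345×395 mm, with a uniform wall and base thickness of 8 mm. The base is a full 160×345 slab on the floor; four walls sit on top of the base. The front and back walls (the −y and +y sides) span the full width; the two side walls fit between them.


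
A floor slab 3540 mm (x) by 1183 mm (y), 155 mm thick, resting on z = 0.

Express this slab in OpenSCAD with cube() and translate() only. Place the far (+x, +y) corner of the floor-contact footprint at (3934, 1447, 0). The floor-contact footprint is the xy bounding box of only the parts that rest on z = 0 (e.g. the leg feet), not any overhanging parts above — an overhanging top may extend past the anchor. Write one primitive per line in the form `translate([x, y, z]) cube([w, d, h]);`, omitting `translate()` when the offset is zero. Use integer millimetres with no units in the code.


translate([394, 264, 0]) cube([3540, 1183, 155]);


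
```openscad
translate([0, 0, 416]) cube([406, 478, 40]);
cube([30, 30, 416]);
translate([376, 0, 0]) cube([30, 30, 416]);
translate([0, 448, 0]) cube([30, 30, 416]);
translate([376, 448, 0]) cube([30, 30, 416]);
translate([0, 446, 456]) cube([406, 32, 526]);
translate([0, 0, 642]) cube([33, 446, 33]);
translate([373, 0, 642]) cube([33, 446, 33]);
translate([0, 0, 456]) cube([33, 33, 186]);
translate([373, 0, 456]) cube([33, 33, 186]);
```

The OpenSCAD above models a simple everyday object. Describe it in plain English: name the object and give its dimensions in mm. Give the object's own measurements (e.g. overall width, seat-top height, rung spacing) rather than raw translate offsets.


A chair. The seat is a 406×478×40 mm slab with its top at z = 456 mm, on four 30×30 mm corner legs (flush with the seat edges, standing on z = 0). A flat backrest 32 mm thick, 526 mm tall, spans the full seat width and rises from the seat top along its +y edge, rear face flush with the rear of the seat. Two armrests of 33×33 mm section run along each side from the seat's front edge to the front of the backrest, top faces 219 mm above the seat top and outer faces flush with the seat's x-edges; a 33×33 mm post under the front of each armrest stands on the seat at the front corner.


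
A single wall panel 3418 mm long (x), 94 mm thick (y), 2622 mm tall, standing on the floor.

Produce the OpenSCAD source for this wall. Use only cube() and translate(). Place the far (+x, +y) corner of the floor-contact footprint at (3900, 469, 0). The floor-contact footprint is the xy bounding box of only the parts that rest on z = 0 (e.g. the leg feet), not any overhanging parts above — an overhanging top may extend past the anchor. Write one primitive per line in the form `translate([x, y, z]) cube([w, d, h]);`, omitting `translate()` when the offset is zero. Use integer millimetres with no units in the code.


translate([482, 375, 0]) cube([3418, 94, 2622]);


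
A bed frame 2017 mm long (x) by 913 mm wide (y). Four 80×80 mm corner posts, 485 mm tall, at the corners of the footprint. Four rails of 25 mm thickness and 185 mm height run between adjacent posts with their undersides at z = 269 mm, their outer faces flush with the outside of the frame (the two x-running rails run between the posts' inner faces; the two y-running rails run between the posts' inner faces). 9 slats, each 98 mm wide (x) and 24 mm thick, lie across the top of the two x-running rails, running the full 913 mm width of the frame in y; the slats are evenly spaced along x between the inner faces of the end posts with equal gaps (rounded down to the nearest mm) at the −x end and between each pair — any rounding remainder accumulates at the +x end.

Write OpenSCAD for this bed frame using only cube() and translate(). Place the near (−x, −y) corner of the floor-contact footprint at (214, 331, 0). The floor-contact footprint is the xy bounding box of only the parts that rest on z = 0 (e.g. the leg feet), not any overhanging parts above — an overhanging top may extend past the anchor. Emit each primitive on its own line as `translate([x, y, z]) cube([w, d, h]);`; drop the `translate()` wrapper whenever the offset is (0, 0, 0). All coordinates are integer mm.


// slat z = rail_z + rail_h = 269 + 185 = 454
// slat gap = ⌊(1857 − 9·98) / 10⌋ = 97
translate([214, 331, 0]) cube([80, 80, 485]);
translate([214, 1164, 0]) cube([80, 80, 485]);
translate([2151, 331, 0]) cube([80, 80, 485]);
translate([2151, 1164, 0]) cube([80, 80, 485]);
translate([294, 331, 269]) cube([1857, 25, 185]);
translate([294, 1219, 269]) cube([1857, 25, 185]);
translate([214, 411, 269]) cube([25, 753, 185]);
translate([2206, 411, 269]) cube([25, 753, 185]);
translate([391, 331, 454]) cube([98, 913, 24]);
translate([586, 331, 454]) cube([98, 913, 24]);
translate([781, 331, 454]) cube([98, 913, 24]);
translate([976, 331, 454]) cube([98, 913, 24]);
translate([1171, 331, 454]) cube([98, 913, 24]);
translate([1366, 331, 454]) cube([98, 913, 24]);
translate([1561, 331, 454]) cube([98, 913, 24]);
translate([1756, 331, 454]) cube([98, 913, 24]);
translate([1951, 331, 454]) cube([98, 913, 24]);


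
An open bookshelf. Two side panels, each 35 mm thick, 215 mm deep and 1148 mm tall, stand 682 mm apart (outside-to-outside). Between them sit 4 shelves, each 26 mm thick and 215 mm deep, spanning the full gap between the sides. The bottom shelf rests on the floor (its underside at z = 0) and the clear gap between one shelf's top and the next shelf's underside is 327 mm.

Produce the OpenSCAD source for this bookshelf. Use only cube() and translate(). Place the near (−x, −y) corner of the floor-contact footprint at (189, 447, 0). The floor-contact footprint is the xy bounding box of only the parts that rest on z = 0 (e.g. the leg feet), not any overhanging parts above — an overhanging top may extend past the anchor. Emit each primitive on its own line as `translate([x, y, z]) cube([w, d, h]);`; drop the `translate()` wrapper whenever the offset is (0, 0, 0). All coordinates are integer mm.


translate([189, 447, 0]) cube([35, 215, 1148]);
translate([836, 447, 0]) cube([35, 215, 1148]);
translate([224, 447, 0]) cube([612, 215, 26]);
translate([224, 447, 353]) cube([612, 215, 26]);
translate([224, 447, 706]) cube([612, 215, 26]);
translate([224, 447, 1059]) cube([612, 215, 26]);


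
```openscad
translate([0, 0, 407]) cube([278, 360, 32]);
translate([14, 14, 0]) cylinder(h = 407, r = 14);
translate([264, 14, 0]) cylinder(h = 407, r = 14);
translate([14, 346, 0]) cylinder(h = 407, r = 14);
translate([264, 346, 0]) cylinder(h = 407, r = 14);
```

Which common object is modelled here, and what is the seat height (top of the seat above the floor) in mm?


A stool. The seat height is 439 mm.

A 278×360×32 slab at z = 407 on four corner cylinders — a stool. The seat top is 407 + 32 = 439 mm.


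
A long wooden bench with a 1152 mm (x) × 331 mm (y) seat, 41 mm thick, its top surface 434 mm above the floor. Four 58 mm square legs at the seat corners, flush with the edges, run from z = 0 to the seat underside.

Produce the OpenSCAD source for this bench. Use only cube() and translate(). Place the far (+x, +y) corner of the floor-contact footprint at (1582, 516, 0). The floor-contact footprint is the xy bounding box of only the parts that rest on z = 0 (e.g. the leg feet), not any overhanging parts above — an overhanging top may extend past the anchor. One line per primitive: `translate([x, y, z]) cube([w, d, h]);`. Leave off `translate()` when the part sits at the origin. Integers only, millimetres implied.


translate([430, 185, 393]) cube([1152, 331, 41]);
translate([430, 185, 0]) cube([58, 58, 393]);
translate([430, 458, 0]) cube([58, 58, 393]);
translate([1524, 185, 0]) cube([58, 58, 393]);
translate([1524, 458, 0]) cube([58, 58, 393]);


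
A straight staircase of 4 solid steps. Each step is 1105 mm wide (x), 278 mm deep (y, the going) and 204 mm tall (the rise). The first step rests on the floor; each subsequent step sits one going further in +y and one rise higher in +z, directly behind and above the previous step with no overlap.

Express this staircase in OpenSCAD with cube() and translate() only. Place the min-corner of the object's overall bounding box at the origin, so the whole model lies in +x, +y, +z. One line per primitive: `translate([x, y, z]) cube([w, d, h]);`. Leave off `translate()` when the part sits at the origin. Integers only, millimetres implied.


cube([1105, 278, 204]);
translate([0, 278, 204]) cube([1105, 278, 204]);
translate([0, 556, 408]) cube([1105, 278, 204]);
translate([0, 834, 612]) cube([1105, 278, 204]);


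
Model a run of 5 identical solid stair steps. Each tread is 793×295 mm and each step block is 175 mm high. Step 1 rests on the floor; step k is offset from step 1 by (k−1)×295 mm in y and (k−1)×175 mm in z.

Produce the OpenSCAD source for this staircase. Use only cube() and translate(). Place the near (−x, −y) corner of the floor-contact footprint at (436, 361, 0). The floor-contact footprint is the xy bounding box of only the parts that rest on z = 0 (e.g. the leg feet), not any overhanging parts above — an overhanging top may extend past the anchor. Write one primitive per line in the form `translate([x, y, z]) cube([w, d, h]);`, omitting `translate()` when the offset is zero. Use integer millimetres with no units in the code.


translate([436, 361, 0]) cube([793, 295, 175]);
translate([436, 656, 175]) cube([793, 295, 175]);
translate([436, 951, 350]) cube([793, 295, 175]);
translate([436, 1246, 525]) cube([793, 295, 175]);
translate([436, 1541, 700]) cube([793, 295, 175]);


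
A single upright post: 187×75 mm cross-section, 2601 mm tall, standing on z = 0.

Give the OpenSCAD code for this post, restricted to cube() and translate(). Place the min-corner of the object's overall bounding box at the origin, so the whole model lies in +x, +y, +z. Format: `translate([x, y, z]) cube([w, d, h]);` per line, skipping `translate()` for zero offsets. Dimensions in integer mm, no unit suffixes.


cube([187, 75, 2601]);


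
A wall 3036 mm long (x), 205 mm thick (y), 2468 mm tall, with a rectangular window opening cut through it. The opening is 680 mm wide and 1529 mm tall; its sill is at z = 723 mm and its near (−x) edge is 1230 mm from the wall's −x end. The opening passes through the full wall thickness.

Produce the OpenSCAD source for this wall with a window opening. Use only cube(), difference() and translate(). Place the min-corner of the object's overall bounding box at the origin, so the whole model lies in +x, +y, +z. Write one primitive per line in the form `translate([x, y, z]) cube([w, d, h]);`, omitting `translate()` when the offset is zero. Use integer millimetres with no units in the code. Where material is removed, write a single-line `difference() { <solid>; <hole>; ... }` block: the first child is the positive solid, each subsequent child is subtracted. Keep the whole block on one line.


difference() { cube([3036, 205, 2468]); translate([1230, 0, 723]) cube([680, 205, 1529]); }


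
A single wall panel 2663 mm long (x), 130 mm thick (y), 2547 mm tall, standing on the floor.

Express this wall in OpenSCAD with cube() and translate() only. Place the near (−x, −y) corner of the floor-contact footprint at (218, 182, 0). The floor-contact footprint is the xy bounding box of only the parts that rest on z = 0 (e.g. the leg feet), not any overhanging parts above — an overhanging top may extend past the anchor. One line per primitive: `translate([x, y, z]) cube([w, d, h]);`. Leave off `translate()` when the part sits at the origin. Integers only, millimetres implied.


translate([218, 182, 0]) cube([2663, 130, 2547]);


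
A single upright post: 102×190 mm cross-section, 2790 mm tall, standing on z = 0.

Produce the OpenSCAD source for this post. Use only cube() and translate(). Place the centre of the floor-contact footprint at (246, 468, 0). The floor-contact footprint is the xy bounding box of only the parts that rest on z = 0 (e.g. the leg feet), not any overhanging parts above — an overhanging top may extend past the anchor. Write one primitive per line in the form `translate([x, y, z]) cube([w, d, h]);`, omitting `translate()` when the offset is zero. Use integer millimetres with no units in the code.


translate([195, 373, 0]) cube([102, 190, 2790]);


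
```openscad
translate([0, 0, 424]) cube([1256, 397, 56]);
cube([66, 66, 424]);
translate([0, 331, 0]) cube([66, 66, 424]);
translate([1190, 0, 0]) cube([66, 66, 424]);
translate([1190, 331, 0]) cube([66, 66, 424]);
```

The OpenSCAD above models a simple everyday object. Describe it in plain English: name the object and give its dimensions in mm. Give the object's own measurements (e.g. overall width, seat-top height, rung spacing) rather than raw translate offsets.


A bench: a 1256×397 mm seat slab, 56 mm thick, top at z = 480 mm, on four 66×66 mm square legs flush with the seat corners and standing on z = 0.


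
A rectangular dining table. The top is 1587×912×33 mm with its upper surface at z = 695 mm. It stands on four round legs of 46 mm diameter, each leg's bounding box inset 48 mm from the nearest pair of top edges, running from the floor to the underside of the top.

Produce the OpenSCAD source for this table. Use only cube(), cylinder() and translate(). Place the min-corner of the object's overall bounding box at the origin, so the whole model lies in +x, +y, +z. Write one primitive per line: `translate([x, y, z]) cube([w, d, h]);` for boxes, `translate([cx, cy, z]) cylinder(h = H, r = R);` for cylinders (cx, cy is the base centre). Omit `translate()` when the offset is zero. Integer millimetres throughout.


// leg_h = 695 - 33 = 662
translate([0, 0, 662]) cube([1587, 912, 33]);
translate([71, 71, 0]) cylinder(h = 662, r = 23);
translate([1516, 71, 0]) cylinder(h = 662, r = 23);
translate([71, 841, 0]) cylinder(h = 662, r = 23);
translate([1516, 841, 0]) cylinder(h = 662, r = 23);


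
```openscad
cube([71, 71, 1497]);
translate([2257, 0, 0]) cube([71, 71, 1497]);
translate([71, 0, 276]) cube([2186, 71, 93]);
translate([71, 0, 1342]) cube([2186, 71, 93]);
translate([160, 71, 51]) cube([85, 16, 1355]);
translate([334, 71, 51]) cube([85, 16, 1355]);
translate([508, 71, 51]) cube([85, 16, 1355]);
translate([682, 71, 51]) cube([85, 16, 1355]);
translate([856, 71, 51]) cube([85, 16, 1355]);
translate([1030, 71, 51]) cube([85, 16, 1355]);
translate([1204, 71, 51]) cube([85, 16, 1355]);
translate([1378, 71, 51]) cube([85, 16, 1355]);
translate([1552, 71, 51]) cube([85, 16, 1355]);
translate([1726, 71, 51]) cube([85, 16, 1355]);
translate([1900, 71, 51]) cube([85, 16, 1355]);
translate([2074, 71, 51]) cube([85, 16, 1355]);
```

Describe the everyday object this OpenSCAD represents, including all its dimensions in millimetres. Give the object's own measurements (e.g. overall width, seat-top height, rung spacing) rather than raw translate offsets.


A fence section. Two 71×71 mm posts, 1497 mm tall, stand on the floor with a clear span of 2186 mm between their inner faces. Two horizontal rails of 71×93 mm section span the gap between the posts with their undersides at z = 276 mm and z = 1342 mm, flush with the posts' −y face. 12 pickets, each 85 mm wide, 16 mm thick and 1355 mm tall, are fixed to the +y face of the rails with their bottoms at z = 51 mm, spaced across the span with a 89 mm gap after the −x post and between neighbouring pickets, with 98 mm left before the +x post.


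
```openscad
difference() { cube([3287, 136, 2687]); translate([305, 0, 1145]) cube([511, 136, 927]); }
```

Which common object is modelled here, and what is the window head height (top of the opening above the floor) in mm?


A wall with a window opening. The window head height is 2072 mm.

A wall with a rectangular opening subtracted — a window. Sill at z = 1145, opening 927 mm tall, so the head is at 1145 + 927 = 2072 mm.


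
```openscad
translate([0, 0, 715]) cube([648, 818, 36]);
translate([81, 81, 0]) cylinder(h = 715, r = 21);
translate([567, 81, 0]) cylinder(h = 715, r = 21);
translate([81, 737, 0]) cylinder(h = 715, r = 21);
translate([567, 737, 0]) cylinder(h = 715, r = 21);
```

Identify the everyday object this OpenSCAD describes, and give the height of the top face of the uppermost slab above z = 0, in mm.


A table. The table height is 751 mm.

A 648×818×36 slab sits at z = 715 on four Ø42 mm round legs — a table. The top surface is at 715 + 36 = 751 mm.


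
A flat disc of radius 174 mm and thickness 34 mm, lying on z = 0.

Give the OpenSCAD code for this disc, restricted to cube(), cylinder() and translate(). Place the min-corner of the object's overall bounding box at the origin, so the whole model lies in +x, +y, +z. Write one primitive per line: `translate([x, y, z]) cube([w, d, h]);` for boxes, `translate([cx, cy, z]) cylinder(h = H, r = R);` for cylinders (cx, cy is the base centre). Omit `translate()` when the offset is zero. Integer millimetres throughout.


translate([174, 174, 0]) cylinder(h = 34, r = 174);


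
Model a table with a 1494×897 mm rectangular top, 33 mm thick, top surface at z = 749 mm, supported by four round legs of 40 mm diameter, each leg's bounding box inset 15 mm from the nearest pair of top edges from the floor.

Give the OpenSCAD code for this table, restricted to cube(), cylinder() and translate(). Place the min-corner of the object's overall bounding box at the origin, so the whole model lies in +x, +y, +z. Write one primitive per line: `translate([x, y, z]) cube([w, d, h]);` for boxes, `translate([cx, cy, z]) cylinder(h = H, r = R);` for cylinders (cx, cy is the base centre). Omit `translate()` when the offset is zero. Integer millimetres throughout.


// leg_h = 749 - 33 = 716
translate([0, 0, 716]) cube([1494, 897, 33]);
translate([35, 35, 0]) cylinder(h = 716, r = 20);
translate([1459, 35, 0]) cylinder(h = 716, r = 20);
translate([35, 862, 0]) cylinder(h = 716, r = 20);
translate([1459, 862, 0]) cylinder(h = 716, r = 20);


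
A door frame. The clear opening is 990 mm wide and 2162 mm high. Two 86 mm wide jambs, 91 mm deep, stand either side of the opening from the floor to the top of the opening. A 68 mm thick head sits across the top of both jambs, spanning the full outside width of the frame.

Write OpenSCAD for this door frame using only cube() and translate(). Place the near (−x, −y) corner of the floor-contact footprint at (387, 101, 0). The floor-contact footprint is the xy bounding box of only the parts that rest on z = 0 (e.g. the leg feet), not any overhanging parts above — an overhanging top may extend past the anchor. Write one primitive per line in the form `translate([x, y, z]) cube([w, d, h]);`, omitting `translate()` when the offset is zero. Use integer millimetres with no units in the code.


translate([387, 101, 0]) cube([86, 91, 2162]);
translate([1463, 101, 0]) cube([86, 91, 2162]);
translate([387, 101, 2162]) cube([1162, 91, 68]);


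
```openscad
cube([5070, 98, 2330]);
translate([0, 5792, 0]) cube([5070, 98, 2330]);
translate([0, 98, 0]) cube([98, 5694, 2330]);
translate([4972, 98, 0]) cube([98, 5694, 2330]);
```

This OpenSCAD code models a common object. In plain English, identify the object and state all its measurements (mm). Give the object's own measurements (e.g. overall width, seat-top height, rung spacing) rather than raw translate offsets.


The wall frame of a small rectangular building: four walls, each 2330 mm tall and 98 mm thick, enclosing a footprint 5070 mm (x) by 5890 mm (y) outside-to-outside, with no floor or roof. The front and back walls (the −y and +y sides) span the full width; the two side walls fit between them.


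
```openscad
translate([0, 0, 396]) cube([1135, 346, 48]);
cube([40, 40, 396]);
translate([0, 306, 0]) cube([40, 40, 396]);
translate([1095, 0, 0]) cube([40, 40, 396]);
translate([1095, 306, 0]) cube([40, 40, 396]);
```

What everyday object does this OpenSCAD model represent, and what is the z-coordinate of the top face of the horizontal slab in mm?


A bench. The seat-top height is 444 mm.

A long slab on four corner posts — a bench. The slab sits at z = 396 with thickness 48, so the top is 396 + 48 = 444 mm.


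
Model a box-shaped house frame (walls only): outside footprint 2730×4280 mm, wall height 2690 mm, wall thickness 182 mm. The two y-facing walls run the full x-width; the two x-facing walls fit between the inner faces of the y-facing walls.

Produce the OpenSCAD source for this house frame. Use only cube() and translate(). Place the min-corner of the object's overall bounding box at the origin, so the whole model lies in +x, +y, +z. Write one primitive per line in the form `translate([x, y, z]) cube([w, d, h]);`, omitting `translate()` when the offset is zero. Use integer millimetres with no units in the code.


cube([2730, 182, 2690]);
translate([0, 4098, 0]) cube([2730, 182, 2690]);
translate([0, 182, 0]) cube([182, 3916, 2690]);
translate([2548, 182, 0]) cube([182, 3916, 2690]);


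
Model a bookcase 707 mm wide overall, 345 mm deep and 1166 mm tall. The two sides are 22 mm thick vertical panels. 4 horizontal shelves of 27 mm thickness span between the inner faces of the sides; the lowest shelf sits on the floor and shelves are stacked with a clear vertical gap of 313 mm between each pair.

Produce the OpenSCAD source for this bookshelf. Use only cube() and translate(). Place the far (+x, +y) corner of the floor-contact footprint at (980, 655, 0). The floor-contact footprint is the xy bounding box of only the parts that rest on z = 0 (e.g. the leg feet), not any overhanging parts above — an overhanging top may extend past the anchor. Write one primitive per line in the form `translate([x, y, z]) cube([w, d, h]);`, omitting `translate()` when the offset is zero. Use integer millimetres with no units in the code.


translate([273, 310, 0]) cube([22, 345, 1166]);
translate([958, 310, 0]) cube([22, 345, 1166]);
translate([295, 310, 0]) cube([663, 345, 27]);
translate([295, 310, 340]) cube([663, 345, 27]);
translate([295, 310, 680]) cube([663, 345, 27]);
translate([295, 310, 1020]) cube([663, 345, 27]);


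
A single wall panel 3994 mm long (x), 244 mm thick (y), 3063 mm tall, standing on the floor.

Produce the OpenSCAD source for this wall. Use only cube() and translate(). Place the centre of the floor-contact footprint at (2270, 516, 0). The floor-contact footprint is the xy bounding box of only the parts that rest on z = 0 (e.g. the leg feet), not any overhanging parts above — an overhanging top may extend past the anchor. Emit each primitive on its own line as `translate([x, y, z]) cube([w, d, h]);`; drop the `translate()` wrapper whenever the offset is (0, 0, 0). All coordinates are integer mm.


translate([273, 394, 0]) cube([3994, 244, 3063]);


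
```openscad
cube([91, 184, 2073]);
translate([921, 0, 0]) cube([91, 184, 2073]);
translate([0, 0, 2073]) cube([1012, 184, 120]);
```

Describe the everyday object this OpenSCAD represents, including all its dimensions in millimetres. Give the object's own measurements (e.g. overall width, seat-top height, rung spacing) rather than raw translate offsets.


A door frame. The clear opening is 830 mm wide and 2073 mm high. Two 91 mm wide jambs, 184 mm deep, stand either side of the opening from the floor to the top of the opening. A 120 mm thick head sits across the top of both jambs, spanning the full outside width of the frame.


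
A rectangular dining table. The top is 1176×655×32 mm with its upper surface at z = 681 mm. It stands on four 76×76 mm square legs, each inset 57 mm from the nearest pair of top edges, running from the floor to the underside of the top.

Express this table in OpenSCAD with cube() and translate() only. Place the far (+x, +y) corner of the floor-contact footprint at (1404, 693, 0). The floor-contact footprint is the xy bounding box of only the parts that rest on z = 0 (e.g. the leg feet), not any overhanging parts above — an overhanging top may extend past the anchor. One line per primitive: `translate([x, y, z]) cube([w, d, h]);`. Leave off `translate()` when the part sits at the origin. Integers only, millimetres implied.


// leg_h = 681 - 32 = 649
translate([285, 95, 649]) cube([1176, 655, 32]);
translate([342, 152, 0]) cube([76, 76, 649]);
translate([1328, 152, 0]) cube([76, 76, 649]);
translate([342, 617, 0]) cube([76, 76, 649]);
translate([1328, 617, 0]) cube([76, 76, 649]);


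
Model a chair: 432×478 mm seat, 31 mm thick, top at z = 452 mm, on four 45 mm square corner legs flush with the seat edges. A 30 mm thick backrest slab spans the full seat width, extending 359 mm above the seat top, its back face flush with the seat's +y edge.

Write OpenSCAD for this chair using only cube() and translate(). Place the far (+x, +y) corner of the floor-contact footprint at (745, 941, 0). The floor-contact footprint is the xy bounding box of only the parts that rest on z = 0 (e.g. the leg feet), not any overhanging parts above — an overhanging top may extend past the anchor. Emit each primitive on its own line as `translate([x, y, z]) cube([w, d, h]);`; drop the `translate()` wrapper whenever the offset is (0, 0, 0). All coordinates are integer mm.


translate([313, 463, 421]) cube([432, 478, 31]);
translate([313, 463, 0]) cube([45, 45, 421]);
translate([700, 463, 0]) cube([45, 45, 421]);
translate([313, 896, 0]) cube([45, 45, 421]);
translate([700, 896, 0]) cube([45, 45, 421]);
translate([313, 911, 452]) cube([432, 30, 359]);
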